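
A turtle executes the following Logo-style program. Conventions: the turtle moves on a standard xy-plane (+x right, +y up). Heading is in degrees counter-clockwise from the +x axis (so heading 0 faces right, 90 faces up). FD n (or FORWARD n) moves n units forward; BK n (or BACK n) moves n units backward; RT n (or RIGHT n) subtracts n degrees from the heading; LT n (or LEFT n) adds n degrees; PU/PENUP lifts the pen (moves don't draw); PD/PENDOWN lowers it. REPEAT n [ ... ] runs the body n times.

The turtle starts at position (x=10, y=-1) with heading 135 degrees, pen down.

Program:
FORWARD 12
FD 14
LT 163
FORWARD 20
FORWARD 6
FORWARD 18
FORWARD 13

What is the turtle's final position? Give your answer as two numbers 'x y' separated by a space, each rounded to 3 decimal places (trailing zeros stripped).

Answer: 18.375 -32.943

Derivation:
Executing turtle program step by step:
Start: pos=(10,-1), heading=135, pen down
FD 12: (10,-1) -> (1.515,7.485) [heading=135, draw]
FD 14: (1.515,7.485) -> (-8.385,17.385) [heading=135, draw]
LT 163: heading 135 -> 298
FD 20: (-8.385,17.385) -> (1.005,-0.274) [heading=298, draw]
FD 6: (1.005,-0.274) -> (3.821,-5.572) [heading=298, draw]
FD 18: (3.821,-5.572) -> (12.272,-21.465) [heading=298, draw]
FD 13: (12.272,-21.465) -> (18.375,-32.943) [heading=298, draw]
Final: pos=(18.375,-32.943), heading=298, 6 segment(s) drawn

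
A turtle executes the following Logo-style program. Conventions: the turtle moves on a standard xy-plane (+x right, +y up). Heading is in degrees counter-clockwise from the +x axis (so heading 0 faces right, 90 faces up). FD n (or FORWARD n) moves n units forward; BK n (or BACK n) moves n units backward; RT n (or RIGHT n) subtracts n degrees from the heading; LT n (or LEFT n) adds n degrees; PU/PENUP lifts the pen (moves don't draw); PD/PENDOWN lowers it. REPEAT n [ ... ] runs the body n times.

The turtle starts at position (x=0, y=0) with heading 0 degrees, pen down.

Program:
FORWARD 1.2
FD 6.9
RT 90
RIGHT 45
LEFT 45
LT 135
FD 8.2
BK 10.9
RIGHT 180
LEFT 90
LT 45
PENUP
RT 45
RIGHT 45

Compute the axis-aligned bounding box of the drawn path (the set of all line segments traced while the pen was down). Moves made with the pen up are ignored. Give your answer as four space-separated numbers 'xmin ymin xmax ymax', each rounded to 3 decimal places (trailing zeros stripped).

Answer: 0 -1.909 13.898 5.798

Derivation:
Executing turtle program step by step:
Start: pos=(0,0), heading=0, pen down
FD 1.2: (0,0) -> (1.2,0) [heading=0, draw]
FD 6.9: (1.2,0) -> (8.1,0) [heading=0, draw]
RT 90: heading 0 -> 270
RT 45: heading 270 -> 225
LT 45: heading 225 -> 270
LT 135: heading 270 -> 45
FD 8.2: (8.1,0) -> (13.898,5.798) [heading=45, draw]
BK 10.9: (13.898,5.798) -> (6.191,-1.909) [heading=45, draw]
RT 180: heading 45 -> 225
LT 90: heading 225 -> 315
LT 45: heading 315 -> 0
PU: pen up
RT 45: heading 0 -> 315
RT 45: heading 315 -> 270
Final: pos=(6.191,-1.909), heading=270, 4 segment(s) drawn

Segment endpoints: x in {0, 1.2, 6.191, 8.1, 13.898}, y in {-1.909, 0, 5.798}
xmin=0, ymin=-1.909, xmax=13.898, ymax=5.798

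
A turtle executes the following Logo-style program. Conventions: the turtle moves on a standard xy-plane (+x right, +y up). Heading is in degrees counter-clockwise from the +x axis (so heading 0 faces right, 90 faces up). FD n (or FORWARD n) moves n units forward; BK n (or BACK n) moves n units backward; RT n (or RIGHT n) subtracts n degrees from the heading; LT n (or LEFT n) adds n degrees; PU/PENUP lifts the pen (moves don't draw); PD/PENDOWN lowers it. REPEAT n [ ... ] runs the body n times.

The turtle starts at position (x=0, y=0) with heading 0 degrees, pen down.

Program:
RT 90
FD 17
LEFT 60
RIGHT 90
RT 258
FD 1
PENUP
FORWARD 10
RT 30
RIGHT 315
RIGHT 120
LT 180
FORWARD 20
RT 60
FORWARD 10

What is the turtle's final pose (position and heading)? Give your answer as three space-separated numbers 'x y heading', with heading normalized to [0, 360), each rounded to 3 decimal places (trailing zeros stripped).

Answer: 31.341 -4.149 357

Derivation:
Executing turtle program step by step:
Start: pos=(0,0), heading=0, pen down
RT 90: heading 0 -> 270
FD 17: (0,0) -> (0,-17) [heading=270, draw]
LT 60: heading 270 -> 330
RT 90: heading 330 -> 240
RT 258: heading 240 -> 342
FD 1: (0,-17) -> (0.951,-17.309) [heading=342, draw]
PU: pen up
FD 10: (0.951,-17.309) -> (10.462,-20.399) [heading=342, move]
RT 30: heading 342 -> 312
RT 315: heading 312 -> 357
RT 120: heading 357 -> 237
LT 180: heading 237 -> 57
FD 20: (10.462,-20.399) -> (21.354,-3.626) [heading=57, move]
RT 60: heading 57 -> 357
FD 10: (21.354,-3.626) -> (31.341,-4.149) [heading=357, move]
Final: pos=(31.341,-4.149), heading=357, 2 segment(s) drawn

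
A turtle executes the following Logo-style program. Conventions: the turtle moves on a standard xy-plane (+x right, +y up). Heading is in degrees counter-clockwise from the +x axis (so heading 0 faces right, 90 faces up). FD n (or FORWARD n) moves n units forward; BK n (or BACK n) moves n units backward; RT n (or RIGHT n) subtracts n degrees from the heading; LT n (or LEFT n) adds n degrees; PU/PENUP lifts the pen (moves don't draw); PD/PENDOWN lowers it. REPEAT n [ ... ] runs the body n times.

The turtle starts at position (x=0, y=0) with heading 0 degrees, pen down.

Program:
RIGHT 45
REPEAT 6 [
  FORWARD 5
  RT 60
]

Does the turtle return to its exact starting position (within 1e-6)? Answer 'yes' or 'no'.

Executing turtle program step by step:
Start: pos=(0,0), heading=0, pen down
RT 45: heading 0 -> 315
REPEAT 6 [
  -- iteration 1/6 --
  FD 5: (0,0) -> (3.536,-3.536) [heading=315, draw]
  RT 60: heading 315 -> 255
  -- iteration 2/6 --
  FD 5: (3.536,-3.536) -> (2.241,-8.365) [heading=255, draw]
  RT 60: heading 255 -> 195
  -- iteration 3/6 --
  FD 5: (2.241,-8.365) -> (-2.588,-9.659) [heading=195, draw]
  RT 60: heading 195 -> 135
  -- iteration 4/6 --
  FD 5: (-2.588,-9.659) -> (-6.124,-6.124) [heading=135, draw]
  RT 60: heading 135 -> 75
  -- iteration 5/6 --
  FD 5: (-6.124,-6.124) -> (-4.83,-1.294) [heading=75, draw]
  RT 60: heading 75 -> 15
  -- iteration 6/6 --
  FD 5: (-4.83,-1.294) -> (0,0) [heading=15, draw]
  RT 60: heading 15 -> 315
]
Final: pos=(0,0), heading=315, 6 segment(s) drawn

Start position: (0, 0)
Final position: (0, 0)
Distance = 0; < 1e-6 -> CLOSED

Answer: yes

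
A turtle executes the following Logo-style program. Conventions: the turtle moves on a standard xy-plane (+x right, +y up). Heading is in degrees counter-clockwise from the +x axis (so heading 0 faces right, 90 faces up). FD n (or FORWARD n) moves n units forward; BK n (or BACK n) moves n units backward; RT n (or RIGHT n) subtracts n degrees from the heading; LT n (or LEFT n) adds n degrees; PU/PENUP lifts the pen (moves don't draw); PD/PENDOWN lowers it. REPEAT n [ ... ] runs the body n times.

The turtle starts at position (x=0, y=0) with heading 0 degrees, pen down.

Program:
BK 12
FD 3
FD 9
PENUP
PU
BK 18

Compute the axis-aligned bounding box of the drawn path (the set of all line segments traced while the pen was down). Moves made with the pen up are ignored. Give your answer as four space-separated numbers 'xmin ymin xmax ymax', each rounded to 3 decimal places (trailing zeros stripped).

Executing turtle program step by step:
Start: pos=(0,0), heading=0, pen down
BK 12: (0,0) -> (-12,0) [heading=0, draw]
FD 3: (-12,0) -> (-9,0) [heading=0, draw]
FD 9: (-9,0) -> (0,0) [heading=0, draw]
PU: pen up
PU: pen up
BK 18: (0,0) -> (-18,0) [heading=0, move]
Final: pos=(-18,0), heading=0, 3 segment(s) drawn

Segment endpoints: x in {-12, -9, 0}, y in {0}
xmin=-12, ymin=0, xmax=0, ymax=0

Answer: -12 0 0 0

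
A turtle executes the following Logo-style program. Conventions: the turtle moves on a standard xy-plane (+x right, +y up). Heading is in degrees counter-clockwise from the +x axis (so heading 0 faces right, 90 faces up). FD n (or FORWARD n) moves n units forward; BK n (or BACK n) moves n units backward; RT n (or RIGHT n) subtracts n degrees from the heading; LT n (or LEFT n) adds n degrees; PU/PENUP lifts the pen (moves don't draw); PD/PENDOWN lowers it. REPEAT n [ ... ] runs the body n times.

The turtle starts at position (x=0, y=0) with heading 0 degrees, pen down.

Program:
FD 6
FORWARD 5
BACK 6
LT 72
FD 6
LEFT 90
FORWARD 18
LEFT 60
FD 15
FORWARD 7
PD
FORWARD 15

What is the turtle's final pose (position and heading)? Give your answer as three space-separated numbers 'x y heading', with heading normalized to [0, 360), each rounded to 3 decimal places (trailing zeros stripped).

Answer: -37.761 -13.489 222

Derivation:
Executing turtle program step by step:
Start: pos=(0,0), heading=0, pen down
FD 6: (0,0) -> (6,0) [heading=0, draw]
FD 5: (6,0) -> (11,0) [heading=0, draw]
BK 6: (11,0) -> (5,0) [heading=0, draw]
LT 72: heading 0 -> 72
FD 6: (5,0) -> (6.854,5.706) [heading=72, draw]
LT 90: heading 72 -> 162
FD 18: (6.854,5.706) -> (-10.265,11.269) [heading=162, draw]
LT 60: heading 162 -> 222
FD 15: (-10.265,11.269) -> (-21.412,1.232) [heading=222, draw]
FD 7: (-21.412,1.232) -> (-26.614,-3.452) [heading=222, draw]
PD: pen down
FD 15: (-26.614,-3.452) -> (-37.761,-13.489) [heading=222, draw]
Final: pos=(-37.761,-13.489), heading=222, 8 segment(s) drawn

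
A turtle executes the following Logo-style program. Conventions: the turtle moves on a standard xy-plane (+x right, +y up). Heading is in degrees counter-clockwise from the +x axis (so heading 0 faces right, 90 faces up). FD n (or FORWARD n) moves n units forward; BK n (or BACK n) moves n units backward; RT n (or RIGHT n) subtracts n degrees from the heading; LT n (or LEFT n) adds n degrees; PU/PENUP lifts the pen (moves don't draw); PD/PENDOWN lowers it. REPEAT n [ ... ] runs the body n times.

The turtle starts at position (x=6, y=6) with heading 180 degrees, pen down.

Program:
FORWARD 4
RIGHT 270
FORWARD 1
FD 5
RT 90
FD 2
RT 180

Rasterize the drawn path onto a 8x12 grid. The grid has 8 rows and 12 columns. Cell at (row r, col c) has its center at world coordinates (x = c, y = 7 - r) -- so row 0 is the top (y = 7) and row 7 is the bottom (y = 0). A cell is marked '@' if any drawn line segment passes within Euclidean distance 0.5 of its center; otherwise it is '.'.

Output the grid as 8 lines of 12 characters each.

Answer: ............
..@@@@@.....
..@.........
..@.........
..@.........
..@.........
..@.........
@@@.........

Derivation:
Segment 0: (6,6) -> (2,6)
Segment 1: (2,6) -> (2,5)
Segment 2: (2,5) -> (2,0)
Segment 3: (2,0) -> (0,0)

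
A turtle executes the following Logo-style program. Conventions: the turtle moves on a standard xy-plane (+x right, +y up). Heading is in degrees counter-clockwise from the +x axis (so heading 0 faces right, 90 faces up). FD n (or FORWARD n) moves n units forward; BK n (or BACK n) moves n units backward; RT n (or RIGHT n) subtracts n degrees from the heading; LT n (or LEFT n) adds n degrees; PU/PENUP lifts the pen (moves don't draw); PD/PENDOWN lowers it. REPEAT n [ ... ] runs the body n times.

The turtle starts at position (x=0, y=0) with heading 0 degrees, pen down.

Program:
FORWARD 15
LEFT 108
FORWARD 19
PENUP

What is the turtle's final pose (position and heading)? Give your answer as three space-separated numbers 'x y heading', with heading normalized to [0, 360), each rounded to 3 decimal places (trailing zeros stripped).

Executing turtle program step by step:
Start: pos=(0,0), heading=0, pen down
FD 15: (0,0) -> (15,0) [heading=0, draw]
LT 108: heading 0 -> 108
FD 19: (15,0) -> (9.129,18.07) [heading=108, draw]
PU: pen up
Final: pos=(9.129,18.07), heading=108, 2 segment(s) drawn

Answer: 9.129 18.07 108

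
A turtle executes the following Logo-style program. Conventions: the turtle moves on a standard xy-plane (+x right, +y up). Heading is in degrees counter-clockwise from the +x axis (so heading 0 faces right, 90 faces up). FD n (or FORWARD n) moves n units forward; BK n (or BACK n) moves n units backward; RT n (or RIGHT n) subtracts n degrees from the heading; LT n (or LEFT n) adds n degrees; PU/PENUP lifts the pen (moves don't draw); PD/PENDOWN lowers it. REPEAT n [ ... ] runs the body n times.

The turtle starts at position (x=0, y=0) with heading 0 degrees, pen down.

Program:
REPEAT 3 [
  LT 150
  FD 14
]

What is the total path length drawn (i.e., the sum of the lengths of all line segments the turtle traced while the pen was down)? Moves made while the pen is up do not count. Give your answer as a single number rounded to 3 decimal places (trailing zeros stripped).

Executing turtle program step by step:
Start: pos=(0,0), heading=0, pen down
REPEAT 3 [
  -- iteration 1/3 --
  LT 150: heading 0 -> 150
  FD 14: (0,0) -> (-12.124,7) [heading=150, draw]
  -- iteration 2/3 --
  LT 150: heading 150 -> 300
  FD 14: (-12.124,7) -> (-5.124,-5.124) [heading=300, draw]
  -- iteration 3/3 --
  LT 150: heading 300 -> 90
  FD 14: (-5.124,-5.124) -> (-5.124,8.876) [heading=90, draw]
]
Final: pos=(-5.124,8.876), heading=90, 3 segment(s) drawn

Segment lengths:
  seg 1: (0,0) -> (-12.124,7), length = 14
  seg 2: (-12.124,7) -> (-5.124,-5.124), length = 14
  seg 3: (-5.124,-5.124) -> (-5.124,8.876), length = 14
Total = 42

Answer: 42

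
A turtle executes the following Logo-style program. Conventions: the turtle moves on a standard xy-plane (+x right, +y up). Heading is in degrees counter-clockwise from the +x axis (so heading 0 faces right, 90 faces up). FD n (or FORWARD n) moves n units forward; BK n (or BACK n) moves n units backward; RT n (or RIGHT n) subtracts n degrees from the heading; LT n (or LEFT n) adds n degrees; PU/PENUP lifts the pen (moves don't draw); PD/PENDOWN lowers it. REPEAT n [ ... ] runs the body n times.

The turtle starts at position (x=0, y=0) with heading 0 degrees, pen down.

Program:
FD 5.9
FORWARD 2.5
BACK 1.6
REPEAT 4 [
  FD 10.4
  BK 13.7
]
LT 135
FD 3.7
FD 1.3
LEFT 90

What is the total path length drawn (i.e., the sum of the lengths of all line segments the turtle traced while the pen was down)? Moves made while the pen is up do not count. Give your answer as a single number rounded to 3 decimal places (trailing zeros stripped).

Executing turtle program step by step:
Start: pos=(0,0), heading=0, pen down
FD 5.9: (0,0) -> (5.9,0) [heading=0, draw]
FD 2.5: (5.9,0) -> (8.4,0) [heading=0, draw]
BK 1.6: (8.4,0) -> (6.8,0) [heading=0, draw]
REPEAT 4 [
  -- iteration 1/4 --
  FD 10.4: (6.8,0) -> (17.2,0) [heading=0, draw]
  BK 13.7: (17.2,0) -> (3.5,0) [heading=0, draw]
  -- iteration 2/4 --
  FD 10.4: (3.5,0) -> (13.9,0) [heading=0, draw]
  BK 13.7: (13.9,0) -> (0.2,0) [heading=0, draw]
  -- iteration 3/4 --
  FD 10.4: (0.2,0) -> (10.6,0) [heading=0, draw]
  BK 13.7: (10.6,0) -> (-3.1,0) [heading=0, draw]
  -- iteration 4/4 --
  FD 10.4: (-3.1,0) -> (7.3,0) [heading=0, draw]
  BK 13.7: (7.3,0) -> (-6.4,0) [heading=0, draw]
]
LT 135: heading 0 -> 135
FD 3.7: (-6.4,0) -> (-9.016,2.616) [heading=135, draw]
FD 1.3: (-9.016,2.616) -> (-9.936,3.536) [heading=135, draw]
LT 90: heading 135 -> 225
Final: pos=(-9.936,3.536), heading=225, 13 segment(s) drawn

Segment lengths:
  seg 1: (0,0) -> (5.9,0), length = 5.9
  seg 2: (5.9,0) -> (8.4,0), length = 2.5
  seg 3: (8.4,0) -> (6.8,0), length = 1.6
  seg 4: (6.8,0) -> (17.2,0), length = 10.4
  seg 5: (17.2,0) -> (3.5,0), length = 13.7
  seg 6: (3.5,0) -> (13.9,0), length = 10.4
  seg 7: (13.9,0) -> (0.2,0), length = 13.7
  seg 8: (0.2,0) -> (10.6,0), length = 10.4
  seg 9: (10.6,0) -> (-3.1,0), length = 13.7
  seg 10: (-3.1,0) -> (7.3,0), length = 10.4
  seg 11: (7.3,0) -> (-6.4,0), length = 13.7
  seg 12: (-6.4,0) -> (-9.016,2.616), length = 3.7
  seg 13: (-9.016,2.616) -> (-9.936,3.536), length = 1.3
Total = 111.4

Answer: 111.4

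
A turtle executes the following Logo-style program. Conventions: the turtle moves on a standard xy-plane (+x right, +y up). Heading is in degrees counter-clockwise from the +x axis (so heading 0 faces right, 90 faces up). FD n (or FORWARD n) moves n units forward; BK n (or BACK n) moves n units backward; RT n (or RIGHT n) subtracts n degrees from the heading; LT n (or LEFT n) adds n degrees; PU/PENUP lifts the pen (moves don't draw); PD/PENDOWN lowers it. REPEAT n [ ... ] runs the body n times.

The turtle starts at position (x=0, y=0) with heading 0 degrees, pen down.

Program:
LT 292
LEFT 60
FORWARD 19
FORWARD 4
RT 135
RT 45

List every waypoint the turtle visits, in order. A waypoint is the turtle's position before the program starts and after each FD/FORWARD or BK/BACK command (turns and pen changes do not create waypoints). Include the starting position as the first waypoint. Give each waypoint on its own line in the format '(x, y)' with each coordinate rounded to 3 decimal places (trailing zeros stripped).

Executing turtle program step by step:
Start: pos=(0,0), heading=0, pen down
LT 292: heading 0 -> 292
LT 60: heading 292 -> 352
FD 19: (0,0) -> (18.815,-2.644) [heading=352, draw]
FD 4: (18.815,-2.644) -> (22.776,-3.201) [heading=352, draw]
RT 135: heading 352 -> 217
RT 45: heading 217 -> 172
Final: pos=(22.776,-3.201), heading=172, 2 segment(s) drawn
Waypoints (3 total):
(0, 0)
(18.815, -2.644)
(22.776, -3.201)

Answer: (0, 0)
(18.815, -2.644)
(22.776, -3.201)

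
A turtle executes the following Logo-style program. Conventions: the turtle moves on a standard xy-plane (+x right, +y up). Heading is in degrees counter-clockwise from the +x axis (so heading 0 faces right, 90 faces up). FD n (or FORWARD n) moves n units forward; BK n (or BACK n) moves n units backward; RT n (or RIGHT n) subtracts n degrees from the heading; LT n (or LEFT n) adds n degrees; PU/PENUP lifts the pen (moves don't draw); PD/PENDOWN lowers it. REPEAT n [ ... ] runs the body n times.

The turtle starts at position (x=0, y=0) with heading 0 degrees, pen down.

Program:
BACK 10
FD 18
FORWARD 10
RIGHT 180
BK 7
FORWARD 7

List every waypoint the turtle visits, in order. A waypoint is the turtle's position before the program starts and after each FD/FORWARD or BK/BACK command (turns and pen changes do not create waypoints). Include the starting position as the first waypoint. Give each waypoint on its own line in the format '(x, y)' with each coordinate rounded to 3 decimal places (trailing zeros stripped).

Executing turtle program step by step:
Start: pos=(0,0), heading=0, pen down
BK 10: (0,0) -> (-10,0) [heading=0, draw]
FD 18: (-10,0) -> (8,0) [heading=0, draw]
FD 10: (8,0) -> (18,0) [heading=0, draw]
RT 180: heading 0 -> 180
BK 7: (18,0) -> (25,0) [heading=180, draw]
FD 7: (25,0) -> (18,0) [heading=180, draw]
Final: pos=(18,0), heading=180, 5 segment(s) drawn
Waypoints (6 total):
(0, 0)
(-10, 0)
(8, 0)
(18, 0)
(25, 0)
(18, 0)

Answer: (0, 0)
(-10, 0)
(8, 0)
(18, 0)
(25, 0)
(18, 0)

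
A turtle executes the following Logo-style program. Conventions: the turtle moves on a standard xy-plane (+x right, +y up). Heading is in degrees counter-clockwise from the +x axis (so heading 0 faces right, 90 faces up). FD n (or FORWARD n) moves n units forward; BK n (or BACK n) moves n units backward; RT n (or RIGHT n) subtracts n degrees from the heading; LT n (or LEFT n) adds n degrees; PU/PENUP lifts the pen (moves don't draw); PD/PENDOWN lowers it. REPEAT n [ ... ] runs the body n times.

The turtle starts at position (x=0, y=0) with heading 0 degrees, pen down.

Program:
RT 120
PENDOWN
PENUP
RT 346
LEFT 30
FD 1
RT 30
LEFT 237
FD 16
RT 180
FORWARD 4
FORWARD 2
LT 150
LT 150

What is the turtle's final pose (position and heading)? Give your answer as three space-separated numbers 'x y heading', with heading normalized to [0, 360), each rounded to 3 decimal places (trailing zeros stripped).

Executing turtle program step by step:
Start: pos=(0,0), heading=0, pen down
RT 120: heading 0 -> 240
PD: pen down
PU: pen up
RT 346: heading 240 -> 254
LT 30: heading 254 -> 284
FD 1: (0,0) -> (0.242,-0.97) [heading=284, move]
RT 30: heading 284 -> 254
LT 237: heading 254 -> 131
FD 16: (0.242,-0.97) -> (-10.255,11.105) [heading=131, move]
RT 180: heading 131 -> 311
FD 4: (-10.255,11.105) -> (-7.631,8.086) [heading=311, move]
FD 2: (-7.631,8.086) -> (-6.319,6.577) [heading=311, move]
LT 150: heading 311 -> 101
LT 150: heading 101 -> 251
Final: pos=(-6.319,6.577), heading=251, 0 segment(s) drawn

Answer: -6.319 6.577 251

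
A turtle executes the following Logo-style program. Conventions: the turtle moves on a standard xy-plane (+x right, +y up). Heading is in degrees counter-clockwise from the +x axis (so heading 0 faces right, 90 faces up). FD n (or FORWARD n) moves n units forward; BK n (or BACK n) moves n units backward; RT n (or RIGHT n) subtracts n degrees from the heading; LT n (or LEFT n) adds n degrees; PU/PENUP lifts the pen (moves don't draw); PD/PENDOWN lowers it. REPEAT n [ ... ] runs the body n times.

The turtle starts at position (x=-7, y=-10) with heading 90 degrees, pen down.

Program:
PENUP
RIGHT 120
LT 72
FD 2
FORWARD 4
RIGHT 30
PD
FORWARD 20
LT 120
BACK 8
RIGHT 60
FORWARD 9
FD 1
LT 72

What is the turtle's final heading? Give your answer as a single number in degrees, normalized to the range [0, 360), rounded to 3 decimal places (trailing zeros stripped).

Answer: 144

Derivation:
Executing turtle program step by step:
Start: pos=(-7,-10), heading=90, pen down
PU: pen up
RT 120: heading 90 -> 330
LT 72: heading 330 -> 42
FD 2: (-7,-10) -> (-5.514,-8.662) [heading=42, move]
FD 4: (-5.514,-8.662) -> (-2.541,-5.985) [heading=42, move]
RT 30: heading 42 -> 12
PD: pen down
FD 20: (-2.541,-5.985) -> (17.022,-1.827) [heading=12, draw]
LT 120: heading 12 -> 132
BK 8: (17.022,-1.827) -> (22.375,-7.772) [heading=132, draw]
RT 60: heading 132 -> 72
FD 9: (22.375,-7.772) -> (25.156,0.787) [heading=72, draw]
FD 1: (25.156,0.787) -> (25.465,1.738) [heading=72, draw]
LT 72: heading 72 -> 144
Final: pos=(25.465,1.738), heading=144, 4 segment(s) drawn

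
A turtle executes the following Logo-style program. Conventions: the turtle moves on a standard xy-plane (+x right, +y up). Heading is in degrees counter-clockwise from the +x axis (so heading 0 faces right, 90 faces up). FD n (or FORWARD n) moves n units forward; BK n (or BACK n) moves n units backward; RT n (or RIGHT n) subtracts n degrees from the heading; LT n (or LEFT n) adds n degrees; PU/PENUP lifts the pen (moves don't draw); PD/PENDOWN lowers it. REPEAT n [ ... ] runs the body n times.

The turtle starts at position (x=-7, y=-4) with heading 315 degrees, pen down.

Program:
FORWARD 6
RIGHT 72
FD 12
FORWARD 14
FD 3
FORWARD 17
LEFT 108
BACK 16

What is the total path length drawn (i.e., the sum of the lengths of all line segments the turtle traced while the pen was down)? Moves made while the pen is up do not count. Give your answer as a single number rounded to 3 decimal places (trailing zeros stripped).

Answer: 68

Derivation:
Executing turtle program step by step:
Start: pos=(-7,-4), heading=315, pen down
FD 6: (-7,-4) -> (-2.757,-8.243) [heading=315, draw]
RT 72: heading 315 -> 243
FD 12: (-2.757,-8.243) -> (-8.205,-18.935) [heading=243, draw]
FD 14: (-8.205,-18.935) -> (-14.561,-31.409) [heading=243, draw]
FD 3: (-14.561,-31.409) -> (-15.923,-34.082) [heading=243, draw]
FD 17: (-15.923,-34.082) -> (-23.641,-49.229) [heading=243, draw]
LT 108: heading 243 -> 351
BK 16: (-23.641,-49.229) -> (-39.444,-46.726) [heading=351, draw]
Final: pos=(-39.444,-46.726), heading=351, 6 segment(s) drawn

Segment lengths:
  seg 1: (-7,-4) -> (-2.757,-8.243), length = 6
  seg 2: (-2.757,-8.243) -> (-8.205,-18.935), length = 12
  seg 3: (-8.205,-18.935) -> (-14.561,-31.409), length = 14
  seg 4: (-14.561,-31.409) -> (-15.923,-34.082), length = 3
  seg 5: (-15.923,-34.082) -> (-23.641,-49.229), length = 17
  seg 6: (-23.641,-49.229) -> (-39.444,-46.726), length = 16
Total = 68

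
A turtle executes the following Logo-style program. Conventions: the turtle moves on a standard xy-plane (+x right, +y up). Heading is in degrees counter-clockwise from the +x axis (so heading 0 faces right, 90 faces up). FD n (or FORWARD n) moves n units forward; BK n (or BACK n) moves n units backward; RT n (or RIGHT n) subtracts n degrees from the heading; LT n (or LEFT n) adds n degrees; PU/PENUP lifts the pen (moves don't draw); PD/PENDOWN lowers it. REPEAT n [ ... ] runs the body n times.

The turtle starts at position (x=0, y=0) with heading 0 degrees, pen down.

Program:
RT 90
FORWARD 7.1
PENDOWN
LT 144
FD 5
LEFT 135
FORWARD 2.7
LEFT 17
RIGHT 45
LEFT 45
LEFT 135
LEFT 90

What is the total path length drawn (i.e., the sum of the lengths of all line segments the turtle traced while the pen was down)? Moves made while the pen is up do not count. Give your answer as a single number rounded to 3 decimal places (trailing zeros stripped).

Answer: 14.8

Derivation:
Executing turtle program step by step:
Start: pos=(0,0), heading=0, pen down
RT 90: heading 0 -> 270
FD 7.1: (0,0) -> (0,-7.1) [heading=270, draw]
PD: pen down
LT 144: heading 270 -> 54
FD 5: (0,-7.1) -> (2.939,-3.055) [heading=54, draw]
LT 135: heading 54 -> 189
FD 2.7: (2.939,-3.055) -> (0.272,-3.477) [heading=189, draw]
LT 17: heading 189 -> 206
RT 45: heading 206 -> 161
LT 45: heading 161 -> 206
LT 135: heading 206 -> 341
LT 90: heading 341 -> 71
Final: pos=(0.272,-3.477), heading=71, 3 segment(s) drawn

Segment lengths:
  seg 1: (0,0) -> (0,-7.1), length = 7.1
  seg 2: (0,-7.1) -> (2.939,-3.055), length = 5
  seg 3: (2.939,-3.055) -> (0.272,-3.477), length = 2.7
Total = 14.8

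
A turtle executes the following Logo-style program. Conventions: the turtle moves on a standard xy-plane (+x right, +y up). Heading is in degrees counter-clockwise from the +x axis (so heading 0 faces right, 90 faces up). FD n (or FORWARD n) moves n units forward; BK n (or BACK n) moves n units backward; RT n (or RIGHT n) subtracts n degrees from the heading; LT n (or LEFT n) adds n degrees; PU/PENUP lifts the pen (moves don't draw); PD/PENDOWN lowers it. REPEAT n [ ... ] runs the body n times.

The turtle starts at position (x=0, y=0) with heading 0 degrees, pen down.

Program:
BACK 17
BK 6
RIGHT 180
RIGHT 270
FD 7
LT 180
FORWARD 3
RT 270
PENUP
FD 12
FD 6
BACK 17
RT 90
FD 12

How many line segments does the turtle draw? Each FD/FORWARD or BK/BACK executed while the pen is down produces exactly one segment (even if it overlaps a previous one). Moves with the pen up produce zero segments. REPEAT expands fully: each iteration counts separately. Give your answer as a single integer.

Answer: 4

Derivation:
Executing turtle program step by step:
Start: pos=(0,0), heading=0, pen down
BK 17: (0,0) -> (-17,0) [heading=0, draw]
BK 6: (-17,0) -> (-23,0) [heading=0, draw]
RT 180: heading 0 -> 180
RT 270: heading 180 -> 270
FD 7: (-23,0) -> (-23,-7) [heading=270, draw]
LT 180: heading 270 -> 90
FD 3: (-23,-7) -> (-23,-4) [heading=90, draw]
RT 270: heading 90 -> 180
PU: pen up
FD 12: (-23,-4) -> (-35,-4) [heading=180, move]
FD 6: (-35,-4) -> (-41,-4) [heading=180, move]
BK 17: (-41,-4) -> (-24,-4) [heading=180, move]
RT 90: heading 180 -> 90
FD 12: (-24,-4) -> (-24,8) [heading=90, move]
Final: pos=(-24,8), heading=90, 4 segment(s) drawn
Segments drawn: 4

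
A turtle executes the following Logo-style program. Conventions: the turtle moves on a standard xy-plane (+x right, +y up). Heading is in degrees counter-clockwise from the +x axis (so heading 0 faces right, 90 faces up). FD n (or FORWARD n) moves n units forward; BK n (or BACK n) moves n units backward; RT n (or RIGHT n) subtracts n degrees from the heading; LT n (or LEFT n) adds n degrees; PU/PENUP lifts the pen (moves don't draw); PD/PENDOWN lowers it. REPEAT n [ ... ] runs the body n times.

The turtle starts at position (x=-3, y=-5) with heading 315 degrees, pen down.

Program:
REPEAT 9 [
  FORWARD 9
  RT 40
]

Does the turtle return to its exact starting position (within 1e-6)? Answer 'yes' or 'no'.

Answer: yes

Derivation:
Executing turtle program step by step:
Start: pos=(-3,-5), heading=315, pen down
REPEAT 9 [
  -- iteration 1/9 --
  FD 9: (-3,-5) -> (3.364,-11.364) [heading=315, draw]
  RT 40: heading 315 -> 275
  -- iteration 2/9 --
  FD 9: (3.364,-11.364) -> (4.148,-20.33) [heading=275, draw]
  RT 40: heading 275 -> 235
  -- iteration 3/9 --
  FD 9: (4.148,-20.33) -> (-1.014,-27.702) [heading=235, draw]
  RT 40: heading 235 -> 195
  -- iteration 4/9 --
  FD 9: (-1.014,-27.702) -> (-9.707,-30.031) [heading=195, draw]
  RT 40: heading 195 -> 155
  -- iteration 5/9 --
  FD 9: (-9.707,-30.031) -> (-17.864,-26.228) [heading=155, draw]
  RT 40: heading 155 -> 115
  -- iteration 6/9 --
  FD 9: (-17.864,-26.228) -> (-21.667,-18.071) [heading=115, draw]
  RT 40: heading 115 -> 75
  -- iteration 7/9 --
  FD 9: (-21.667,-18.071) -> (-19.338,-9.378) [heading=75, draw]
  RT 40: heading 75 -> 35
  -- iteration 8/9 --
  FD 9: (-19.338,-9.378) -> (-11.966,-4.216) [heading=35, draw]
  RT 40: heading 35 -> 355
  -- iteration 9/9 --
  FD 9: (-11.966,-4.216) -> (-3,-5) [heading=355, draw]
  RT 40: heading 355 -> 315
]
Final: pos=(-3,-5), heading=315, 9 segment(s) drawn

Start position: (-3, -5)
Final position: (-3, -5)
Distance = 0; < 1e-6 -> CLOSED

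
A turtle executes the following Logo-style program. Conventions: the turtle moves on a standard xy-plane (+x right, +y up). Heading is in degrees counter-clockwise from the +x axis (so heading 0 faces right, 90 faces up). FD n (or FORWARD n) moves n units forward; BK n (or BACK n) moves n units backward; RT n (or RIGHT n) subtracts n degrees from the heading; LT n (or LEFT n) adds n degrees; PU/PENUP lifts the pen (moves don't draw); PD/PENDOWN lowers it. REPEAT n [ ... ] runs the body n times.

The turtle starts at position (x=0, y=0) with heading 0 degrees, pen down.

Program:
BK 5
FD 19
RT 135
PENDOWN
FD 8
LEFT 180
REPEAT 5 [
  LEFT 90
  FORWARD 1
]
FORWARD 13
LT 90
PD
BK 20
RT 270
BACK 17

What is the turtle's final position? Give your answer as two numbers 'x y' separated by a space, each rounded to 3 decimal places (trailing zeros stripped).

Answer: 0.565 30.406

Derivation:
Executing turtle program step by step:
Start: pos=(0,0), heading=0, pen down
BK 5: (0,0) -> (-5,0) [heading=0, draw]
FD 19: (-5,0) -> (14,0) [heading=0, draw]
RT 135: heading 0 -> 225
PD: pen down
FD 8: (14,0) -> (8.343,-5.657) [heading=225, draw]
LT 180: heading 225 -> 45
REPEAT 5 [
  -- iteration 1/5 --
  LT 90: heading 45 -> 135
  FD 1: (8.343,-5.657) -> (7.636,-4.95) [heading=135, draw]
  -- iteration 2/5 --
  LT 90: heading 135 -> 225
  FD 1: (7.636,-4.95) -> (6.929,-5.657) [heading=225, draw]
  -- iteration 3/5 --
  LT 90: heading 225 -> 315
  FD 1: (6.929,-5.657) -> (7.636,-6.364) [heading=315, draw]
  -- iteration 4/5 --
  LT 90: heading 315 -> 45
  FD 1: (7.636,-6.364) -> (8.343,-5.657) [heading=45, draw]
  -- iteration 5/5 --
  LT 90: heading 45 -> 135
  FD 1: (8.343,-5.657) -> (7.636,-4.95) [heading=135, draw]
]
FD 13: (7.636,-4.95) -> (-1.556,4.243) [heading=135, draw]
LT 90: heading 135 -> 225
PD: pen down
BK 20: (-1.556,4.243) -> (12.586,18.385) [heading=225, draw]
RT 270: heading 225 -> 315
BK 17: (12.586,18.385) -> (0.565,30.406) [heading=315, draw]
Final: pos=(0.565,30.406), heading=315, 11 segment(s) drawn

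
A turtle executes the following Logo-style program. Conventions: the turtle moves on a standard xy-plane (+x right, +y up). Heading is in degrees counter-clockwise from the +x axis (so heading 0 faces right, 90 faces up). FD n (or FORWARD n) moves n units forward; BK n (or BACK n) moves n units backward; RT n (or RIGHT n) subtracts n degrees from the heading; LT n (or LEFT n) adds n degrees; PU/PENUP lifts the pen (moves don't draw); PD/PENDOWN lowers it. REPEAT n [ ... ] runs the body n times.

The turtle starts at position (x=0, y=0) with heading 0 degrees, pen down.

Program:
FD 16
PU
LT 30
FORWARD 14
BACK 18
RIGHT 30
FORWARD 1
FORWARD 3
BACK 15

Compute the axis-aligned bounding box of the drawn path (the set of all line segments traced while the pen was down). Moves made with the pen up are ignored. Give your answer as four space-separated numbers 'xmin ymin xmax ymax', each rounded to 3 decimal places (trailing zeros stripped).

Answer: 0 0 16 0

Derivation:
Executing turtle program step by step:
Start: pos=(0,0), heading=0, pen down
FD 16: (0,0) -> (16,0) [heading=0, draw]
PU: pen up
LT 30: heading 0 -> 30
FD 14: (16,0) -> (28.124,7) [heading=30, move]
BK 18: (28.124,7) -> (12.536,-2) [heading=30, move]
RT 30: heading 30 -> 0
FD 1: (12.536,-2) -> (13.536,-2) [heading=0, move]
FD 3: (13.536,-2) -> (16.536,-2) [heading=0, move]
BK 15: (16.536,-2) -> (1.536,-2) [heading=0, move]
Final: pos=(1.536,-2), heading=0, 1 segment(s) drawn

Segment endpoints: x in {0, 16}, y in {0}
xmin=0, ymin=0, xmax=16, ymax=0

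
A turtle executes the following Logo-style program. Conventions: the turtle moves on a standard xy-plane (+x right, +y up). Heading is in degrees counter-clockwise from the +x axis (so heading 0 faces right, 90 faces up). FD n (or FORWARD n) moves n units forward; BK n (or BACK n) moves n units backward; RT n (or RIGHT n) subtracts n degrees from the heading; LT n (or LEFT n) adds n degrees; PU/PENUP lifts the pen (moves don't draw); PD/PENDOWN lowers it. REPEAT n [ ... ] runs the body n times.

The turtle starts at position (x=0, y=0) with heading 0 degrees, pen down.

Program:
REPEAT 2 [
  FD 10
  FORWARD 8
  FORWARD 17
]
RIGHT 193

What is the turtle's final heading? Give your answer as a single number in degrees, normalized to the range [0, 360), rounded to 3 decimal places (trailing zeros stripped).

Executing turtle program step by step:
Start: pos=(0,0), heading=0, pen down
REPEAT 2 [
  -- iteration 1/2 --
  FD 10: (0,0) -> (10,0) [heading=0, draw]
  FD 8: (10,0) -> (18,0) [heading=0, draw]
  FD 17: (18,0) -> (35,0) [heading=0, draw]
  -- iteration 2/2 --
  FD 10: (35,0) -> (45,0) [heading=0, draw]
  FD 8: (45,0) -> (53,0) [heading=0, draw]
  FD 17: (53,0) -> (70,0) [heading=0, draw]
]
RT 193: heading 0 -> 167
Final: pos=(70,0), heading=167, 6 segment(s) drawn

Answer: 167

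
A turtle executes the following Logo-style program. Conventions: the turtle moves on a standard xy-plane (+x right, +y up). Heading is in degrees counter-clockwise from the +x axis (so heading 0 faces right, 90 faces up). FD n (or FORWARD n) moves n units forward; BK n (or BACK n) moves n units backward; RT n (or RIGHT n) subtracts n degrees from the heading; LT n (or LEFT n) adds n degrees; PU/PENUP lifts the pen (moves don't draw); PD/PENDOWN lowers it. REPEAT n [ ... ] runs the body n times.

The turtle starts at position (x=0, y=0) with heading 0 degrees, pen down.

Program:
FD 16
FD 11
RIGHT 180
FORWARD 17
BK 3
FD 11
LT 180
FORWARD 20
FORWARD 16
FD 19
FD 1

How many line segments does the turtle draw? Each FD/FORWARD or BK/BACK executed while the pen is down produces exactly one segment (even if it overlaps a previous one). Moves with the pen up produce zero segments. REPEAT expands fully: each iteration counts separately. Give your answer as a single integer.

Answer: 9

Derivation:
Executing turtle program step by step:
Start: pos=(0,0), heading=0, pen down
FD 16: (0,0) -> (16,0) [heading=0, draw]
FD 11: (16,0) -> (27,0) [heading=0, draw]
RT 180: heading 0 -> 180
FD 17: (27,0) -> (10,0) [heading=180, draw]
BK 3: (10,0) -> (13,0) [heading=180, draw]
FD 11: (13,0) -> (2,0) [heading=180, draw]
LT 180: heading 180 -> 0
FD 20: (2,0) -> (22,0) [heading=0, draw]
FD 16: (22,0) -> (38,0) [heading=0, draw]
FD 19: (38,0) -> (57,0) [heading=0, draw]
FD 1: (57,0) -> (58,0) [heading=0, draw]
Final: pos=(58,0), heading=0, 9 segment(s) drawn
Segments drawn: 9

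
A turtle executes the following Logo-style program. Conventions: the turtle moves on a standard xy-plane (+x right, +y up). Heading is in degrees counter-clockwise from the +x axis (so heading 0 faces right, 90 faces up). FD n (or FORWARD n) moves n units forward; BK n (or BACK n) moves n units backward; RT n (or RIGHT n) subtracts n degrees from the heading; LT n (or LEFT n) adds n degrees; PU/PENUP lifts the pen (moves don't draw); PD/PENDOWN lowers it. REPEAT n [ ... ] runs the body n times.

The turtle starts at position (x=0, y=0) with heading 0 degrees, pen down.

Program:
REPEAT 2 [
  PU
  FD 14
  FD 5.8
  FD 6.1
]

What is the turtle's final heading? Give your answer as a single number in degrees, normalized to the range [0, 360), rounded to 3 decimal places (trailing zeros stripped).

Answer: 0

Derivation:
Executing turtle program step by step:
Start: pos=(0,0), heading=0, pen down
REPEAT 2 [
  -- iteration 1/2 --
  PU: pen up
  FD 14: (0,0) -> (14,0) [heading=0, move]
  FD 5.8: (14,0) -> (19.8,0) [heading=0, move]
  FD 6.1: (19.8,0) -> (25.9,0) [heading=0, move]
  -- iteration 2/2 --
  PU: pen up
  FD 14: (25.9,0) -> (39.9,0) [heading=0, move]
  FD 5.8: (39.9,0) -> (45.7,0) [heading=0, move]
  FD 6.1: (45.7,0) -> (51.8,0) [heading=0, move]
]
Final: pos=(51.8,0), heading=0, 0 segment(s) drawn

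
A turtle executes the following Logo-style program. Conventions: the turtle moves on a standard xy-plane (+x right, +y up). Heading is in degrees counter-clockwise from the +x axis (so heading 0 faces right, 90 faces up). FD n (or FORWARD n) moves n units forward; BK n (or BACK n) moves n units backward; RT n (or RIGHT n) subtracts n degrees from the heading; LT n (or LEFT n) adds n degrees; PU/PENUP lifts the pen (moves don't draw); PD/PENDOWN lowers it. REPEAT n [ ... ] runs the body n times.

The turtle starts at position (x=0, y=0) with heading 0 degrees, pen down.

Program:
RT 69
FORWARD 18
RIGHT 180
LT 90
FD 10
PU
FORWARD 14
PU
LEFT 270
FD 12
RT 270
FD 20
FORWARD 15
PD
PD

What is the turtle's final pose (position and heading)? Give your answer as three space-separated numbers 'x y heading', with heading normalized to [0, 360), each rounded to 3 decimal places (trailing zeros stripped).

Answer: -52.931 -26.745 201

Derivation:
Executing turtle program step by step:
Start: pos=(0,0), heading=0, pen down
RT 69: heading 0 -> 291
FD 18: (0,0) -> (6.451,-16.804) [heading=291, draw]
RT 180: heading 291 -> 111
LT 90: heading 111 -> 201
FD 10: (6.451,-16.804) -> (-2.885,-20.388) [heading=201, draw]
PU: pen up
FD 14: (-2.885,-20.388) -> (-15.955,-25.405) [heading=201, move]
PU: pen up
LT 270: heading 201 -> 111
FD 12: (-15.955,-25.405) -> (-20.256,-14.202) [heading=111, move]
RT 270: heading 111 -> 201
FD 20: (-20.256,-14.202) -> (-38.927,-21.37) [heading=201, move]
FD 15: (-38.927,-21.37) -> (-52.931,-26.745) [heading=201, move]
PD: pen down
PD: pen down
Final: pos=(-52.931,-26.745), heading=201, 2 segment(s) drawn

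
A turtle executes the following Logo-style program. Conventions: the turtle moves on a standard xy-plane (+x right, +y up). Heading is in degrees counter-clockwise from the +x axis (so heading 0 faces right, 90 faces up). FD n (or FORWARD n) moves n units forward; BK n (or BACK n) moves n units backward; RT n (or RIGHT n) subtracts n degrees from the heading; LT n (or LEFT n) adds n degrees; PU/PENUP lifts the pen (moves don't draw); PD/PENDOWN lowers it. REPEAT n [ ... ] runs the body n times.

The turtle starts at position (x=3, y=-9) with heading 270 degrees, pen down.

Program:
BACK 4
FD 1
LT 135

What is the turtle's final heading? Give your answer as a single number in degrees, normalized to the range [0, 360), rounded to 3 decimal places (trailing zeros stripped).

Executing turtle program step by step:
Start: pos=(3,-9), heading=270, pen down
BK 4: (3,-9) -> (3,-5) [heading=270, draw]
FD 1: (3,-5) -> (3,-6) [heading=270, draw]
LT 135: heading 270 -> 45
Final: pos=(3,-6), heading=45, 2 segment(s) drawn

Answer: 45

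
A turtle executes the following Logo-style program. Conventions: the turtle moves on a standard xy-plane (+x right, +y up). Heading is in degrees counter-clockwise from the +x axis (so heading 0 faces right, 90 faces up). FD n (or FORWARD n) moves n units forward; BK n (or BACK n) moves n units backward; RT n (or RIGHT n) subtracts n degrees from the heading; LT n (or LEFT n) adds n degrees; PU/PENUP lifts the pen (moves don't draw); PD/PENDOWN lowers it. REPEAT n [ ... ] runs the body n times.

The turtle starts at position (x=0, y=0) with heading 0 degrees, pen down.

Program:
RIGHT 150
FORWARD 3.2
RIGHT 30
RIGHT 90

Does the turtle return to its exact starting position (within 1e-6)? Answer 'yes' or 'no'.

Answer: no

Derivation:
Executing turtle program step by step:
Start: pos=(0,0), heading=0, pen down
RT 150: heading 0 -> 210
FD 3.2: (0,0) -> (-2.771,-1.6) [heading=210, draw]
RT 30: heading 210 -> 180
RT 90: heading 180 -> 90
Final: pos=(-2.771,-1.6), heading=90, 1 segment(s) drawn

Start position: (0, 0)
Final position: (-2.771, -1.6)
Distance = 3.2; >= 1e-6 -> NOT closed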